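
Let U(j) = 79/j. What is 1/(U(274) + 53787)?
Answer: 274/14737717 ≈ 1.8592e-5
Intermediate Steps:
1/(U(274) + 53787) = 1/(79/274 + 53787) = 1/(14737717/274) = 274/14737717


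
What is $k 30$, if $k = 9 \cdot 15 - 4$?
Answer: $3930$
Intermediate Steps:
$k = 131$ ($k = 135 - 4 = 131$)
$k 30 = 131 \cdot 30 = 3930$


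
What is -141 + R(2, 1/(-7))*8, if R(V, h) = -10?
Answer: -221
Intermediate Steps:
-141 + R(2, 1/(-7))*8 = -141 - 10*8 = -141 - 80 = -221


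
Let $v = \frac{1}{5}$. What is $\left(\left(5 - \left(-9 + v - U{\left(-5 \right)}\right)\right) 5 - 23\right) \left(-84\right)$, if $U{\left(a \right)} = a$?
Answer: $-1764$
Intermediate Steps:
$v = \frac{1}{5} \approx 0.2$
$\left(\left(5 - \left(-9 + v - U{\left(-5 \right)}\right)\right) 5 - 23\right) \left(-84\right) = \left(\left(5 + \left(\left(-5 - \frac{1}{5}\right) + \left(\left(-5 - 2\right) + \left(-4\right)^{2}\right)\right)\right) 5 - 23\right) \left(-84\right) = \left(\left(5 + \left(\left(-5 - \frac{1}{5}\right) + \left(-7 + 16\right)\right)\right) 5 - 23\right) \left(-84\right) = \left(\left(5 + \left(- \frac{26}{5} + 9\right)\right) 5 - 23\right) \left(-84\right) = \left(\left(5 + \frac{19}{5}\right) 5 - 23\right) \left(-84\right) = \left(\frac{44}{5} \cdot 5 - 23\right) \left(-84\right) = \left(44 - 23\right) \left(-84\right) = 21 \left(-84\right) = -1764$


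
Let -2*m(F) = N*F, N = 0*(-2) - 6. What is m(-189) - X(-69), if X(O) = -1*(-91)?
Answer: -658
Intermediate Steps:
X(O) = 91
N = -6 (N = 0 - 6 = -6)
m(F) = 3*F (m(F) = -(-3)*F = 3*F)
m(-189) - X(-69) = 3*(-189) - 1*91 = -567 - 91 = -658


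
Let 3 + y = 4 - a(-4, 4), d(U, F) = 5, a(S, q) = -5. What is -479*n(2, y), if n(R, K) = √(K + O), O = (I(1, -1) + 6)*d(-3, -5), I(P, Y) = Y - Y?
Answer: -2874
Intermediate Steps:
I(P, Y) = 0
y = 6 (y = -3 + (4 - 1*(-5)) = -3 + (4 + 5) = -3 + 9 = 6)
O = 30 (O = (0 + 6)*5 = 6*5 = 30)
n(R, K) = √(30 + K) (n(R, K) = √(K + 30) = √(30 + K))
-479*n(2, y) = -479*√(30 + 6) = -479*√36 = -479*6 = -2874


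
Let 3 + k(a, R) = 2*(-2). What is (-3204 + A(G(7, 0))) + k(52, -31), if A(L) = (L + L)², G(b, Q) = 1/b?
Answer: -157335/49 ≈ -3210.9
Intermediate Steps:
k(a, R) = -7 (k(a, R) = -3 + 2*(-2) = -3 - 4 = -7)
A(L) = 4*L² (A(L) = (2*L)² = 4*L²)
(-3204 + A(G(7, 0))) + k(52, -31) = (-3204 + 4*(1/7)²) - 7 = (-3204 + 4*(⅐)²) - 7 = (-3204 + 4*(1/49)) - 7 = (-3204 + 4/49) - 7 = -156992/49 - 7 = -157335/49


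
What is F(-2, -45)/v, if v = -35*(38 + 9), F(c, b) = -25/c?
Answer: -5/658 ≈ -0.0075988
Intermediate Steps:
v = -1645 (v = -35*47 = -1645)
F(-2, -45)/v = -25/(-2)/(-1645) = -25*(-½)*(-1/1645) = (25/2)*(-1/1645) = -5/658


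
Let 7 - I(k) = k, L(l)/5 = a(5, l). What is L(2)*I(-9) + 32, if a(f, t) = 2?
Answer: 192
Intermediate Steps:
L(l) = 10 (L(l) = 5*2 = 10)
I(k) = 7 - k
L(2)*I(-9) + 32 = 10*(7 - 1*(-9)) + 32 = 10*(7 + 9) + 32 = 10*16 + 32 = 160 + 32 = 192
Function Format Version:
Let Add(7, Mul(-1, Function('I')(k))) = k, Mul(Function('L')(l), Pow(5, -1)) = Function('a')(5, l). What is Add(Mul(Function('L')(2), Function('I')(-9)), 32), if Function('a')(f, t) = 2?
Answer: 192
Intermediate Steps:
Function('L')(l) = 10 (Function('L')(l) = Mul(5, 2) = 10)
Function('I')(k) = Add(7, Mul(-1, k))
Add(Mul(Function('L')(2), Function('I')(-9)), 32) = Add(Mul(10, Add(7, Mul(-1, -9))), 32) = Add(Mul(10, Add(7, 9)), 32) = Add(Mul(10, 16), 32) = Add(160, 32) = 192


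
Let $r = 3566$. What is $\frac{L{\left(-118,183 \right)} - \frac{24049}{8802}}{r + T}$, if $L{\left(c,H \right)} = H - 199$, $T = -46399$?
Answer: $\frac{164881}{377016066} \approx 0.00043733$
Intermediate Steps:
$L{\left(c,H \right)} = -199 + H$
$\frac{L{\left(-118,183 \right)} - \frac{24049}{8802}}{r + T} = \frac{\left(-199 + 183\right) - \frac{24049}{8802}}{3566 - 46399} = \frac{-16 - \frac{24049}{8802}}{-42833} = \left(-16 - \frac{24049}{8802}\right) \left(- \frac{1}{42833}\right) = \left(- \frac{164881}{8802}\right) \left(- \frac{1}{42833}\right) = \frac{164881}{377016066}$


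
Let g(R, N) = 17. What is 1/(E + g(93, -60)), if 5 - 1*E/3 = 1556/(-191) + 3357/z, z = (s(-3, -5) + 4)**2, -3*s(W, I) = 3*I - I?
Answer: -92444/12094529 ≈ -0.0076435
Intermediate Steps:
s(W, I) = -2*I/3 (s(W, I) = -(3*I - I)/3 = -2*I/3)
z = 484/9 (z = (-2/3*(-5) + 4)**2 = (10/3 + 4)**2 = (22/3)**2 = 484/9 ≈ 53.778)
E = -13666077/92444 (E = 15 - 3*(1556/(-191) + 3357/(484/9)) = 15 - 3*(1556*(-1/191) + 3357*(9/484)) = 15 - 3*(-1556/191 + 30213/484) = 15 - 3*5017579/92444 = 15 - 15052737/92444 = -13666077/92444 ≈ -147.83)
1/(E + g(93, -60)) = 1/(-13666077/92444 + 17) = 1/(-12094529/92444) = -92444/12094529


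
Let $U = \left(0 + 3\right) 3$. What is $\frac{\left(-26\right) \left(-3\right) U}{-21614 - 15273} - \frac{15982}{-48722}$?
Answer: $\frac{277662595}{898604207} \approx 0.30899$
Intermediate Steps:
$U = 9$ ($U = 3 \cdot 3 = 9$)
$\frac{\left(-26\right) \left(-3\right) U}{-21614 - 15273} - \frac{15982}{-48722} = \frac{\left(-26\right) \left(-3\right) 9}{-21614 - 15273} - \frac{15982}{-48722} = \frac{78 \cdot 9}{-36887} - - \frac{7991}{24361} = 702 \left(- \frac{1}{36887}\right) + \frac{7991}{24361} = - \frac{702}{36887} + \frac{7991}{24361} = \frac{277662595}{898604207}$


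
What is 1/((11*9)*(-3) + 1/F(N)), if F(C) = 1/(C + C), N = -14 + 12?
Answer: -1/301 ≈ -0.0033223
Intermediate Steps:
N = -2
F(C) = 1/(2*C)
1/((11*9)*(-3) + 1/F(N)) = 1/((11*9)*(-3) + 1/((½)/(-2))) = 1/(99*(-3) + 1/((½)*(-½))) = 1/(-297 + 1/(-¼)) = 1/(-297 - 4) = 1/(-301) = -1/301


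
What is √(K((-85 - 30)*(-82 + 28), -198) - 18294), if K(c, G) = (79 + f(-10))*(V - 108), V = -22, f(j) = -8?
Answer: 2*I*√6881 ≈ 165.9*I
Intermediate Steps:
K(c, G) = -9230 (K(c, G) = (79 - 8)*(-22 - 108) = 71*(-130) = -9230)
√(K((-85 - 30)*(-82 + 28), -198) - 18294) = √(-9230 - 18294) = √(-27524) = 2*I*√6881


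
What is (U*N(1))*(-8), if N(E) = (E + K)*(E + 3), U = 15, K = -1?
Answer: 0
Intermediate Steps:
N(E) = (-1 + E)*(3 + E) (N(E) = (E - 1)*(E + 3) = (-1 + E)*(3 + E))
(U*N(1))*(-8) = (15*(-3 + 1² + 2*1))*(-8) = (15*(-3 + 1 + 2))*(-8) = (15*0)*(-8) = 0*(-8) = 0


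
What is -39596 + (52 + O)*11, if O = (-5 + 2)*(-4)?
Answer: -38892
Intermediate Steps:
O = 12 (O = -3*(-4) = 12)
-39596 + (52 + O)*11 = -39596 + (52 + 12)*11 = -39596 + 64*11 = -39596 + 704 = -38892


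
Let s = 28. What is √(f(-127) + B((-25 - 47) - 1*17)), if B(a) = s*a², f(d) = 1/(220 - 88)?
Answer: 19*√2676201/66 ≈ 470.94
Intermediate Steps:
f(d) = 1/132
B(a) = 28*a²
√(f(-127) + B((-25 - 47) - 1*17)) = √(1/132 + 28*((-25 - 47) - 1*17)²) = √(1/132 + 28*(-72 - 17)²) = √(1/132 + 28*(-89)²) = √(1/132 + 28*7921) = √(1/132 + 221788) = √(29276017/132) = 19*√2676201/66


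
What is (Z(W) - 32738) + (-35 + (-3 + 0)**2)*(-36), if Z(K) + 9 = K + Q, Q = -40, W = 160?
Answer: -31691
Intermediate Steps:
Z(K) = -49 + K (Z(K) = -9 + (K - 40) = -9 + (-40 + K) = -49 + K)
(Z(W) - 32738) + (-35 + (-3 + 0)**2)*(-36) = ((-49 + 160) - 32738) + (-35 + (-3 + 0)**2)*(-36) = (111 - 32738) + (-35 + (-3)**2)*(-36) = -32627 + (-35 + 9)*(-36) = -32627 - 26*(-36) = -32627 + 936 = -31691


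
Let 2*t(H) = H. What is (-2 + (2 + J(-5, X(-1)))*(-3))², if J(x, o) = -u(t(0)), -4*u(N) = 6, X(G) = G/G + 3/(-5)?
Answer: 625/4 ≈ 156.25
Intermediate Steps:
X(G) = ⅖ (X(G) = 1 + 3*(-⅕) = 1 - ⅗ = ⅖)
t(H) = H/2
u(N) = -3/2 (u(N) = -¼*6 = -3/2)
J(x, o) = 3/2 (J(x, o) = -1*(-3/2) = 3/2)
(-2 + (2 + J(-5, X(-1)))*(-3))² = (-2 + (2 + 3/2)*(-3))² = (-2 + (7/2)*(-3))² = (-2 - 21/2)² = (-25/2)² = 625/4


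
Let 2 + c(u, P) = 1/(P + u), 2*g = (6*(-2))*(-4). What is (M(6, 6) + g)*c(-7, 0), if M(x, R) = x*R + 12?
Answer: -1080/7 ≈ -154.29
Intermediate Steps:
g = 24 (g = ((6*(-2))*(-4))/2 = (-12*(-4))/2 = (½)*48 = 24)
c(u, P) = -2 + 1/(P + u)
M(x, R) = 12 + R*x (M(x, R) = R*x + 12 = 12 + R*x)
(M(6, 6) + g)*c(-7, 0) = ((12 + 6*6) + 24)*((1 - 2*0 - 2*(-7))/(0 - 7)) = ((12 + 36) + 24)*((1 + 0 + 14)/(-7)) = (48 + 24)*(-⅐*15) = 72*(-15/7) = -1080/7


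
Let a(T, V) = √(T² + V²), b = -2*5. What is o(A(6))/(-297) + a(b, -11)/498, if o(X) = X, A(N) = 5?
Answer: -5/297 + √221/498 ≈ 0.013017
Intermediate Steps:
b = -10
o(A(6))/(-297) + a(b, -11)/498 = 5/(-297) + √((-10)² + (-11)²)/498 = 5*(-1/297) + √(100 + 121)*(1/498) = -5/297 + √221*(1/498) = -5/297 + √221/498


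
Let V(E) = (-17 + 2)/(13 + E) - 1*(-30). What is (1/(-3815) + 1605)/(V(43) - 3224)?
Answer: -48984592/97489055 ≈ -0.50246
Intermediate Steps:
V(E) = 30 - 15/(13 + E) (V(E) = -15/(13 + E) + 30 = 30 - 15/(13 + E))
(1/(-3815) + 1605)/(V(43) - 3224) = (1/(-3815) + 1605)/(15*(25 + 2*43)/(13 + 43) - 3224) = (-1/3815 + 1605)/(15*(25 + 86)/56 - 3224) = 6123074/(3815*(15*(1/56)*111 - 3224)) = 6123074/(3815*(1665/56 - 3224)) = 6123074/(3815*(-178879/56)) = (6123074/3815)*(-56/178879) = -48984592/97489055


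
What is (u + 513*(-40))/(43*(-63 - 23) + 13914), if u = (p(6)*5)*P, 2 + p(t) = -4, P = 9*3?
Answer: -10665/5108 ≈ -2.0879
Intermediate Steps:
P = 27
p(t) = -6 (p(t) = -2 - 4 = -6)
u = -810 (u = -6*5*27 = -30*27 = -810)
(u + 513*(-40))/(43*(-63 - 23) + 13914) = (-810 + 513*(-40))/(43*(-63 - 23) + 13914) = (-810 - 20520)/(43*(-86) + 13914) = -21330/(-3698 + 13914) = -21330/10216 = -21330*1/10216 = -10665/5108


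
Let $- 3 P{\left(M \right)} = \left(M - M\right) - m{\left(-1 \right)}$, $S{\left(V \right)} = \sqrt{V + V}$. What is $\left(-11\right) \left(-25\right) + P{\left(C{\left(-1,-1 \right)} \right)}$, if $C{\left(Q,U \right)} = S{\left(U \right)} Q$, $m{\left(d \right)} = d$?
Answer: $\frac{824}{3} \approx 274.67$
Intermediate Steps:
$S{\left(V \right)} = \sqrt{2} \sqrt{V}$ ($S{\left(V \right)} = \sqrt{2 V} = \sqrt{2} \sqrt{V}$)
$C{\left(Q,U \right)} = Q \sqrt{2} \sqrt{U}$ ($C{\left(Q,U \right)} = \sqrt{2} \sqrt{U} Q = Q \sqrt{2} \sqrt{U}$)
$P{\left(M \right)} = - \frac{1}{3}$ ($P{\left(M \right)} = - \frac{\left(M - M\right) - -1}{3} = - \frac{0 + 1}{3} = \left(- \frac{1}{3}\right) 1 = - \frac{1}{3}$)
$\left(-11\right) \left(-25\right) + P{\left(C{\left(-1,-1 \right)} \right)} = \left(-11\right) \left(-25\right) - \frac{1}{3} = 275 - \frac{1}{3} = \frac{824}{3}$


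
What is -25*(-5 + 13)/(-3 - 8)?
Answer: 200/11 ≈ 18.182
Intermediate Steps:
-25*(-5 + 13)/(-3 - 8) = -200/(-11) = -200*(-1)/11 = -25*(-8/11) = 200/11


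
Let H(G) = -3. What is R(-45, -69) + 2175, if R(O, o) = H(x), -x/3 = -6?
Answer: 2172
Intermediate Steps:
x = 18 (x = -3*(-6) = 18)
R(O, o) = -3
R(-45, -69) + 2175 = -3 + 2175 = 2172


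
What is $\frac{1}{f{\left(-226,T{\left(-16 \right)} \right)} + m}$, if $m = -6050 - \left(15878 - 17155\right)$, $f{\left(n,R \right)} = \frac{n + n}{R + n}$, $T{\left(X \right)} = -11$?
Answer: $- \frac{237}{1130749} \approx -0.0002096$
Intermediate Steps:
$f{\left(n,R \right)} = \frac{2 n}{R + n}$
$m = -4773$ ($m = -6050 - -1277 = -6050 + 1277 = -4773$)
$\frac{1}{f{\left(-226,T{\left(-16 \right)} \right)} + m} = \frac{1}{2 \left(-226\right) \frac{1}{-11 - 226} - 4773} = \frac{1}{2 \left(-226\right) \frac{1}{-237} - 4773} = \frac{1}{2 \left(-226\right) \left(- \frac{1}{237}\right) - 4773} = \frac{1}{\frac{452}{237} - 4773} = \frac{1}{- \frac{1130749}{237}} = - \frac{237}{1130749}$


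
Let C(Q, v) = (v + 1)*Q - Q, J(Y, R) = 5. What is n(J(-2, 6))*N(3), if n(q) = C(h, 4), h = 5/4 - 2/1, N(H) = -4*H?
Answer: 36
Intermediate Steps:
h = -3/4 (h = 5*(1/4) - 2*1 = 5/4 - 2 = -3/4 ≈ -0.75000)
C(Q, v) = -Q + Q*(1 + v) (C(Q, v) = (1 + v)*Q - Q = Q*(1 + v) - Q = -Q + Q*(1 + v))
n(q) = -3 (n(q) = -3/4*4 = -3)
n(J(-2, 6))*N(3) = -(-12)*3 = -3*(-12) = 36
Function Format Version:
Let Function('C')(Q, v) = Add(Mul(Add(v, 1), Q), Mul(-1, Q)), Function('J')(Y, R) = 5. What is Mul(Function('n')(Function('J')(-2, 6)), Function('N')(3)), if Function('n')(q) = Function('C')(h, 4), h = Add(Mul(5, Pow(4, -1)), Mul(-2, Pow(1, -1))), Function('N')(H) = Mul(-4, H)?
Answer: 36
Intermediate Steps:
h = Rational(-3, 4) (h = Add(Mul(5, Rational(1, 4)), Mul(-2, 1)) = Add(Rational(5, 4), -2) = Rational(-3, 4) ≈ -0.75000)
Function('C')(Q, v) = Add(Mul(-1, Q), Mul(Q, Add(1, v))) (Function('C')(Q, v) = Add(Mul(Add(1, v), Q), Mul(-1, Q)) = Add(Mul(Q, Add(1, v)), Mul(-1, Q)) = Add(Mul(-1, Q), Mul(Q, Add(1, v))))
Function('n')(q) = -3 (Function('n')(q) = Mul(Rational(-3, 4), 4) = -3)
Mul(Function('n')(Function('J')(-2, 6)), Function('N')(3)) = Mul(-3, Mul(-4, 3)) = Mul(-3, -12) = 36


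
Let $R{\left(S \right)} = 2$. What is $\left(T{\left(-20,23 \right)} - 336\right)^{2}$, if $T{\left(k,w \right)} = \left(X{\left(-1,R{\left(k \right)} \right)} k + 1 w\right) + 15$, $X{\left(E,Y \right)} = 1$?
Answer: $101124$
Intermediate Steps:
$T{\left(k,w \right)} = 15 + k + w$ ($T{\left(k,w \right)} = \left(1 k + 1 w\right) + 15 = \left(k + w\right) + 15 = 15 + k + w$)
$\left(T{\left(-20,23 \right)} - 336\right)^{2} = \left(\left(15 - 20 + 23\right) - 336\right)^{2} = \left(18 - 336\right)^{2} = \left(-318\right)^{2} = 101124$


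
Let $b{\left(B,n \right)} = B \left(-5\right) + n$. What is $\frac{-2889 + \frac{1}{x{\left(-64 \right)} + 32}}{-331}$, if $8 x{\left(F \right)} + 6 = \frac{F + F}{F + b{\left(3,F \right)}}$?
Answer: $\frac{51825199}{5937809} \approx 8.728$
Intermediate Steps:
$b{\left(B,n \right)} = n - 5 B$ ($b{\left(B,n \right)} = - 5 B + n = n - 5 B$)
$x{\left(F \right)} = - \frac{3}{4} + \frac{F}{4 \left(-15 + 2 F\right)}$ ($x{\left(F \right)} = - \frac{3}{4} + \frac{\left(F + F\right) \frac{1}{F + \left(F - 15\right)}}{8} = - \frac{3}{4} + \frac{2 F \frac{1}{F + \left(F - 15\right)}}{8} = - \frac{3}{4} + \frac{2 F \frac{1}{F + \left(-15 + F\right)}}{8} = - \frac{3}{4} + \frac{2 F \frac{1}{-15 + 2 F}}{8} = - \frac{3}{4} + \frac{F}{4 \left(-15 + 2 F\right)}$)
$\frac{-2889 + \frac{1}{x{\left(-64 \right)} + 32}}{-331} = \frac{-2889 + \frac{1}{\frac{5 \left(9 - -64\right)}{4 \left(-15 + 2 \left(-64\right)\right)} + 32}}{-331} = \left(-2889 + \frac{1}{\frac{5 \left(9 + 64\right)}{4 \left(-15 - 128\right)} + 32}\right) \left(- \frac{1}{331}\right) = \left(-2889 + \frac{1}{\frac{5}{4} \frac{1}{-143} \cdot 73 + 32}\right) \left(- \frac{1}{331}\right) = \left(-2889 + \frac{1}{\frac{5}{4} \left(- \frac{1}{143}\right) 73 + 32}\right) \left(- \frac{1}{331}\right) = \left(-2889 + \frac{1}{- \frac{365}{572} + 32}\right) \left(- \frac{1}{331}\right) = \left(-2889 + \frac{1}{\frac{17939}{572}}\right) \left(- \frac{1}{331}\right) = \left(-2889 + \frac{572}{17939}\right) \left(- \frac{1}{331}\right) = \left(- \frac{51825199}{17939}\right) \left(- \frac{1}{331}\right) = \frac{51825199}{5937809}$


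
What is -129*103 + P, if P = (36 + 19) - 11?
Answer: -13243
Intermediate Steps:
P = 44 (P = 55 - 11 = 44)
-129*103 + P = -129*103 + 44 = -13287 + 44 = -13243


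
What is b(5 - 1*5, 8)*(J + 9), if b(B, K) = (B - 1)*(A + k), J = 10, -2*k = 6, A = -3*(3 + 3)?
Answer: 399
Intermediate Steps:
A = -18 (A = -3*6 = -18)
k = -3 (k = -1/2*6 = -3)
b(B, K) = 21 - 21*B (b(B, K) = (B - 1)*(-18 - 3) = (-1 + B)*(-21) = 21 - 21*B)
b(5 - 1*5, 8)*(J + 9) = (21 - 21*(5 - 1*5))*(10 + 9) = (21 - 21*(5 - 5))*19 = (21 - 21*0)*19 = (21 + 0)*19 = 21*19 = 399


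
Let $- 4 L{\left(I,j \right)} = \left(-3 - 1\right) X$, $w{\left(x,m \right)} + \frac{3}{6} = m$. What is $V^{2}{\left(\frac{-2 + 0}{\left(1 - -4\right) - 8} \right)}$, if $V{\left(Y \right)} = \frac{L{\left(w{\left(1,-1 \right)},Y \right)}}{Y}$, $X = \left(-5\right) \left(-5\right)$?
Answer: $\frac{5625}{4} \approx 1406.3$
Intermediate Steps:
$X = 25$
$w{\left(x,m \right)} = - \frac{1}{2} + m$
$L{\left(I,j \right)} = 25$ ($L{\left(I,j \right)} = - \frac{\left(-3 - 1\right) 25}{4} = - \frac{\left(-4\right) 25}{4} = \left(- \frac{1}{4}\right) \left(-100\right) = 25$)
$V{\left(Y \right)} = \frac{25}{Y}$
$V^{2}{\left(\frac{-2 + 0}{\left(1 - -4\right) - 8} \right)} = \left(\frac{25}{\left(-2 + 0\right) \frac{1}{\left(1 - -4\right) - 8}}\right)^{2} = \left(\frac{25}{\left(-2\right) \frac{1}{\left(1 + 4\right) - 8}}\right)^{2} = \left(\frac{25}{\left(-2\right) \frac{1}{5 - 8}}\right)^{2} = \left(\frac{25}{\left(-2\right) \frac{1}{-3}}\right)^{2} = \left(\frac{25}{\left(-2\right) \left(- \frac{1}{3}\right)}\right)^{2} = \left(\frac{25}{\frac{2}{3}}\right)^{2} = \left(25 \cdot \frac{3}{2}\right)^{2} = \left(\frac{75}{2}\right)^{2} = \frac{5625}{4}$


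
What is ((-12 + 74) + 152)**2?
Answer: 45796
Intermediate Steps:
((-12 + 74) + 152)**2 = (62 + 152)**2 = 214**2 = 45796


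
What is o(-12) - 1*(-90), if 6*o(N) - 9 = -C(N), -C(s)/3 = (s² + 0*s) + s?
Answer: 315/2 ≈ 157.50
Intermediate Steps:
C(s) = -3*s - 3*s² (C(s) = -3*((s² + 0*s) + s) = -3*((s² + 0) + s) = -3*(s² + s) = -3*(s + s²) = -3*s - 3*s²)
o(N) = 3/2 + N*(1 + N)/2 (o(N) = 3/2 + (-(-3)*N*(1 + N))/6 = 3/2 + (3*N*(1 + N))/6 = 3/2 + N*(1 + N)/2)
o(-12) - 1*(-90) = (3/2 + (½)*(-12)*(1 - 12)) - 1*(-90) = (3/2 + (½)*(-12)*(-11)) + 90 = (3/2 + 66) + 90 = 135/2 + 90 = 315/2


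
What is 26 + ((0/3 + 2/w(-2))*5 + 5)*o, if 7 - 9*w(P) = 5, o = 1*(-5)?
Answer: -224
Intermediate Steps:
o = -5
w(P) = 2/9 (w(P) = 7/9 - ⅑*5 = 7/9 - 5/9 = 2/9)
26 + ((0/3 + 2/w(-2))*5 + 5)*o = 26 + ((0/3 + 2/(2/9))*5 + 5)*(-5) = 26 + ((0*(⅓) + 2*(9/2))*5 + 5)*(-5) = 26 + ((0 + 9)*5 + 5)*(-5) = 26 + (9*5 + 5)*(-5) = 26 + (45 + 5)*(-5) = 26 + 50*(-5) = 26 - 250 = -224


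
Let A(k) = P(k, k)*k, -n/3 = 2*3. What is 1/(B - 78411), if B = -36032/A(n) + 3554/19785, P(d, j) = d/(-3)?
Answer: -178065/13902814969 ≈ -1.2808e-5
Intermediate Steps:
P(d, j) = -d/3 (P(d, j) = d*(-⅓) = -d/3)
n = -18 (n = -6*3 = -3*6 = -18)
A(k) = -k²/3 (A(k) = (-k/3)*k = -k²/3)
B = 59439746/178065 (B = -36032/((-⅓*(-18)²)) + 3554/19785 = -36032/((-⅓*324)) + 3554*(1/19785) = -36032/(-108) + 3554/19785 = -36032*(-1/108) + 3554/19785 = 9008/27 + 3554/19785 = 59439746/178065 ≈ 333.81)
1/(B - 78411) = 1/(59439746/178065 - 78411) = 1/(-13902814969/178065) = -178065/13902814969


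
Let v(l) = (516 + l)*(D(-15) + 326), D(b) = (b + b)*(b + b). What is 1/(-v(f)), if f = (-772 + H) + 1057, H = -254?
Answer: -1/670622 ≈ -1.4912e-6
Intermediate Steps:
D(b) = 4*b**2 (D(b) = (2*b)*(2*b) = 4*b**2)
f = 31 (f = (-772 - 254) + 1057 = -1026 + 1057 = 31)
v(l) = 632616 + 1226*l (v(l) = (516 + l)*(4*(-15)**2 + 326) = (516 + l)*(4*225 + 326) = (516 + l)*(900 + 326) = (516 + l)*1226 = 632616 + 1226*l)
1/(-v(f)) = 1/(-(632616 + 1226*31)) = 1/(-(632616 + 38006)) = 1/(-1*670622) = 1/(-670622) = -1/670622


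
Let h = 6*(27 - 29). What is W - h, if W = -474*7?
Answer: -3306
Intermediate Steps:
h = -12 (h = 6*(-2) = -12)
W = -3318
W - h = -3318 - 1*(-12) = -3318 + 12 = -3306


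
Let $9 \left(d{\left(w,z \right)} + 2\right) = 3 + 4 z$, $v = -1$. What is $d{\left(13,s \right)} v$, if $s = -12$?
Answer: $7$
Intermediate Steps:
$d{\left(w,z \right)} = - \frac{5}{3} + \frac{4 z}{9}$ ($d{\left(w,z \right)} = -2 + \frac{3 + 4 z}{9} = -2 + \left(\frac{1}{3} + \frac{4 z}{9}\right) = - \frac{5}{3} + \frac{4 z}{9}$)
$d{\left(13,s \right)} v = \left(- \frac{5}{3} + \frac{4}{9} \left(-12\right)\right) \left(-1\right) = \left(- \frac{5}{3} - \frac{16}{3}\right) \left(-1\right) = \left(-7\right) \left(-1\right) = 7$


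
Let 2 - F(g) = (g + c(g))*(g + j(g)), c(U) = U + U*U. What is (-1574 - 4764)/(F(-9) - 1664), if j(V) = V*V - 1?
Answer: 6338/6135 ≈ 1.0331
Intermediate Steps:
j(V) = -1 + V² (j(V) = V² - 1 = -1 + V²)
c(U) = U + U²
F(g) = 2 - (g + g*(1 + g))*(-1 + g + g²) (F(g) = 2 - (g + g*(1 + g))*(g + (-1 + g²)) = 2 - (g + g*(1 + g))*(-1 + g + g²))
(-1574 - 4764)/(F(-9) - 1664) = (-1574 - 4764)/((2 - 1*(-9)² - 1*(-9)⁴ - 3*(-9)³ + 2*(-9)) - 1664) = -6338/((2 - 1*81 - 1*6561 - 3*(-729) - 18) - 1664) = -6338/((2 - 81 - 6561 + 2187 - 18) - 1664) = -6338/(-4471 - 1664) = -6338/(-6135) = -6338*(-1/6135) = 6338/6135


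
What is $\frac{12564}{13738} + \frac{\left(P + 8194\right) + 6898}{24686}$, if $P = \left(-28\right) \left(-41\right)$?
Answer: $\frac{133315006}{84784067} \approx 1.5724$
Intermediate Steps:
$P = 1148$
$\frac{12564}{13738} + \frac{\left(P + 8194\right) + 6898}{24686} = \frac{12564}{13738} + \frac{\left(1148 + 8194\right) + 6898}{24686} = 12564 \cdot \frac{1}{13738} + \left(9342 + 6898\right) \frac{1}{24686} = \frac{6282}{6869} + 16240 \cdot \frac{1}{24686} = \frac{6282}{6869} + \frac{8120}{12343} = \frac{133315006}{84784067}$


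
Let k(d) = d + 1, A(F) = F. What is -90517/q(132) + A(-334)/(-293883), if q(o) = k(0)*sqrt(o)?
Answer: 334/293883 - 90517*sqrt(33)/66 ≈ -7878.5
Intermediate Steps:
k(d) = 1 + d
q(o) = sqrt(o) (q(o) = (1 + 0)*sqrt(o) = 1*sqrt(o) = sqrt(o))
-90517/q(132) + A(-334)/(-293883) = -90517*sqrt(33)/66 - 334/(-293883) = -90517*sqrt(33)/66 - 334*(-1/293883) = -90517*sqrt(33)/66 + 334/293883 = 334/293883 - 90517*sqrt(33)/66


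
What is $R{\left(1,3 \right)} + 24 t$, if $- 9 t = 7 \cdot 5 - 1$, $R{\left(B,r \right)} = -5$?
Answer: $- \frac{287}{3} \approx -95.667$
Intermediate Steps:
$t = - \frac{34}{9}$ ($t = - \frac{7 \cdot 5 - 1}{9} = - \frac{35 - 1}{9} = \left(- \frac{1}{9}\right) 34 = - \frac{34}{9} \approx -3.7778$)
$R{\left(1,3 \right)} + 24 t = -5 + 24 \left(- \frac{34}{9}\right) = -5 - \frac{272}{3} = - \frac{287}{3}$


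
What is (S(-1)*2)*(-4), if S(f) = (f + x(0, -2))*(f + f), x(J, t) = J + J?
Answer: -16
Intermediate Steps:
x(J, t) = 2*J
S(f) = 2*f**2 (S(f) = (f + 2*0)*(f + f) = (f + 0)*(2*f) = f*(2*f) = 2*f**2)
(S(-1)*2)*(-4) = ((2*(-1)**2)*2)*(-4) = ((2*1)*2)*(-4) = (2*2)*(-4) = 4*(-4) = -16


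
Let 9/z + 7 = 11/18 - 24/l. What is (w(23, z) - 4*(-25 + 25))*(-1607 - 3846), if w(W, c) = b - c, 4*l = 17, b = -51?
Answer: 1009235787/3683 ≈ 2.7403e+5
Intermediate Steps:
l = 17/4 (l = (1/4)*17 = 17/4 ≈ 4.2500)
z = -2754/3683 (z = 9/(-7 + (11/18 - 24/17/4)) = 9/(-7 + (11*(1/18) - 24*4/17)) = 9/(-7 + (11/18 - 96/17)) = 9/(-7 - 1541/306) = 9/(-3683/306) = 9*(-306/3683) = -2754/3683 ≈ -0.74776)
w(W, c) = -51 - c
(w(23, z) - 4*(-25 + 25))*(-1607 - 3846) = ((-51 - 1*(-2754/3683)) - 4*(-25 + 25))*(-1607 - 3846) = ((-51 + 2754/3683) - 4*0)*(-5453) = (-185079/3683 + 0)*(-5453) = -185079/3683*(-5453) = 1009235787/3683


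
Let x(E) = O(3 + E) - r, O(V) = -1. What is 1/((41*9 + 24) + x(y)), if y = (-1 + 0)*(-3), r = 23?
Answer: 1/369 ≈ 0.0027100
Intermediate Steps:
y = 3 (y = -1*(-3) = 3)
x(E) = -24 (x(E) = -1 - 1*23 = -1 - 23 = -24)
1/((41*9 + 24) + x(y)) = 1/((41*9 + 24) - 24) = 1/((369 + 24) - 24) = 1/(393 - 24) = 1/369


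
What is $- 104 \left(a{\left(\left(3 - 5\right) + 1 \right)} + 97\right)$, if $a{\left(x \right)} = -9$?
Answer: $-9152$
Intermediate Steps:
$- 104 \left(a{\left(\left(3 - 5\right) + 1 \right)} + 97\right) = - 104 \left(-9 + 97\right) = \left(-104\right) 88 = -9152$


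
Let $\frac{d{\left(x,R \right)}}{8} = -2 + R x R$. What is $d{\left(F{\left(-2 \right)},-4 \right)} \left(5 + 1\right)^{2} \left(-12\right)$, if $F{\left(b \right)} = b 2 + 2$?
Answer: $117504$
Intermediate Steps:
$F{\left(b \right)} = 2 + 2 b$ ($F{\left(b \right)} = 2 b + 2 = 2 + 2 b$)
$d{\left(x,R \right)} = -16 + 8 x R^{2}$ ($d{\left(x,R \right)} = 8 \left(-2 + R x R\right) = 8 \left(-2 + R R x\right) = 8 \left(-2 + x R^{2}\right) = -16 + 8 x R^{2}$)
$d{\left(F{\left(-2 \right)},-4 \right)} \left(5 + 1\right)^{2} \left(-12\right) = \left(-16 + 8 \left(2 + 2 \left(-2\right)\right) \left(-4\right)^{2}\right) \left(5 + 1\right)^{2} \left(-12\right) = \left(-16 + 8 \left(2 - 4\right) 16\right) 6^{2} \left(-12\right) = \left(-16 + 8 \left(-2\right) 16\right) 36 \left(-12\right) = \left(-16 - 256\right) 36 \left(-12\right) = \left(-272\right) 36 \left(-12\right) = \left(-9792\right) \left(-12\right) = 117504$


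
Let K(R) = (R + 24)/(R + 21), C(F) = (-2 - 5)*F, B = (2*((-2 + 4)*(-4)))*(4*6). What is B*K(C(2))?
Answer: -3840/7 ≈ -548.57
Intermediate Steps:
B = -384 (B = (2*(2*(-4)))*24 = (2*(-8))*24 = -16*24 = -384)
C(F) = -7*F
K(R) = (24 + R)/(21 + R)
B*K(C(2)) = -384*(24 - 7*2)/(21 - 7*2) = -384*(24 - 14)/(21 - 14) = -384*10/7 = -3840/7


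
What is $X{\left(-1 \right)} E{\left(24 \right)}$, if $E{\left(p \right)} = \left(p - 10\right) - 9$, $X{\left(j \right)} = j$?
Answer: $-5$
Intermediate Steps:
$E{\left(p \right)} = -19 + p$ ($E{\left(p \right)} = \left(-10 + p\right) - 9 = -19 + p$)
$X{\left(-1 \right)} E{\left(24 \right)} = - (-19 + 24) = \left(-1\right) 5 = -5$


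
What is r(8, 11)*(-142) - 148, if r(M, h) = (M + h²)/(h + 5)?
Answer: -10343/8 ≈ -1292.9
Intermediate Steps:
r(M, h) = (M + h²)/(5 + h)
r(8, 11)*(-142) - 148 = ((8 + 11²)/(5 + 11))*(-142) - 148 = ((8 + 121)/16)*(-142) - 148 = ((1/16)*129)*(-142) - 148 = (129/16)*(-142) - 148 = -9159/8 - 148 = -10343/8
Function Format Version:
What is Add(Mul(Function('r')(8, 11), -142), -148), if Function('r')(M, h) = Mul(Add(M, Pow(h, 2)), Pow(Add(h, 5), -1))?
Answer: Rational(-10343, 8) ≈ -1292.9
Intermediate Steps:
Function('r')(M, h) = Mul(Pow(Add(5, h), -1), Add(M, Pow(h, 2))) (Function('r')(M, h) = Mul(Add(M, Pow(h, 2)), Pow(Add(5, h), -1)) = Mul(Pow(Add(5, h), -1), Add(M, Pow(h, 2))))
Add(Mul(Function('r')(8, 11), -142), -148) = Add(Mul(Mul(Pow(Add(5, 11), -1), Add(8, Pow(11, 2))), -142), -148) = Add(Mul(Mul(Pow(16, -1), Add(8, 121)), -142), -148) = Add(Mul(Mul(Rational(1, 16), 129), -142), -148) = Add(Mul(Rational(129, 16), -142), -148) = Add(Rational(-9159, 8), -148) = Rational(-10343, 8)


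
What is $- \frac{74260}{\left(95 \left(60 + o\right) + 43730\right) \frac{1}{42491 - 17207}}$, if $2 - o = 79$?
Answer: $- \frac{375517968}{8423} \approx -44582.0$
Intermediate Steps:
$o = -77$ ($o = 2 - 79 = -77$)
$- \frac{74260}{\left(95 \left(60 + o\right) + 43730\right) \frac{1}{42491 - 17207}} = - \frac{74260}{\left(95 \left(60 - 77\right) + 43730\right) \frac{1}{42491 - 17207}} = - \frac{74260}{\left(95 \left(-17\right) + 43730\right) \frac{1}{25284}} = - \frac{74260}{\left(-1615 + 43730\right) \frac{1}{25284}} = - \frac{74260}{42115 \cdot \frac{1}{25284}} = - \frac{74260}{\frac{42115}{25284}} = \left(-74260\right) \frac{25284}{42115} = - \frac{375517968}{8423}$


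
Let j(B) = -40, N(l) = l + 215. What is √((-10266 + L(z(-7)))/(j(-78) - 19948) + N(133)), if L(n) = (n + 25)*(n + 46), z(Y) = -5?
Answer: √34805454190/9994 ≈ 18.667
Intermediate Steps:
N(l) = 215 + l
L(n) = (25 + n)*(46 + n)
√((-10266 + L(z(-7)))/(j(-78) - 19948) + N(133)) = √((-10266 + (1150 + (-5)² + 71*(-5)))/(-40 - 19948) + (215 + 133)) = √((-10266 + (1150 + 25 - 355))/(-19988) + 348) = √((-10266 + 820)*(-1/19988) + 348) = √(-9446*(-1/19988) + 348) = √(4723/9994 + 348) = √(3482635/9994) = √34805454190/9994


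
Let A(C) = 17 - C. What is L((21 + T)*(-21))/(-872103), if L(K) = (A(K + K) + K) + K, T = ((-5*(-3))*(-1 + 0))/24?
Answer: -17/872103 ≈ -1.9493e-5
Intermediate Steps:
T = -5/8 (T = (15*(-1))*(1/24) = -15*1/24 = -5/8 ≈ -0.62500)
L(K) = 17 (L(K) = ((17 - (K + K)) + K) + K = ((17 - 2*K) + K) + K = (17 - K) + K = 17)
L((21 + T)*(-21))/(-872103) = 17/(-872103) = 17*(-1/872103) = -17/872103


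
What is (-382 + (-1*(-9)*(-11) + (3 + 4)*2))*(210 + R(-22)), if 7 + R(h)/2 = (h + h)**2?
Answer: -1899756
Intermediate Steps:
R(h) = -14 + 8*h**2 (R(h) = -14 + 2*(h + h)**2 = -14 + 2*(2*h)**2 = -14 + 2*(4*h**2) = -14 + 8*h**2)
(-382 + (-1*(-9)*(-11) + (3 + 4)*2))*(210 + R(-22)) = (-382 + (-1*(-9)*(-11) + (3 + 4)*2))*(210 + (-14 + 8*(-22)**2)) = (-382 + (9*(-11) + 7*2))*(210 + (-14 + 8*484)) = (-382 + (-99 + 14))*(210 + (-14 + 3872)) = (-382 - 85)*(210 + 3858) = -467*4068 = -1899756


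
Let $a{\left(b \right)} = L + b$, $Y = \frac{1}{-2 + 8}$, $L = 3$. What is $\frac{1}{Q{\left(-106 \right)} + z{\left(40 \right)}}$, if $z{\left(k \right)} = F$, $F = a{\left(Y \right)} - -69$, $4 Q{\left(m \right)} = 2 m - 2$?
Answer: $\frac{3}{56} \approx 0.053571$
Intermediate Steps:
$Q{\left(m \right)} = - \frac{1}{2} + \frac{m}{2}$ ($Q{\left(m \right)} = \frac{2 m - 2}{4} = \frac{-2 + 2 m}{4} = - \frac{1}{2} + \frac{m}{2}$)
$Y = \frac{1}{6} \approx 0.16667$
$a{\left(b \right)} = 3 + b$
$F = \frac{433}{6}$ ($F = \left(3 + \frac{1}{6}\right) - -69 = \frac{19}{6} + 69 = \frac{433}{6} \approx 72.167$)
$z{\left(k \right)} = \frac{433}{6}$
$\frac{1}{Q{\left(-106 \right)} + z{\left(40 \right)}} = \frac{1}{\left(- \frac{1}{2} + \frac{1}{2} \left(-106\right)\right) + \frac{433}{6}} = \frac{1}{\left(- \frac{1}{2} - 53\right) + \frac{433}{6}} = \frac{1}{- \frac{107}{2} + \frac{433}{6}} = \frac{1}{\frac{56}{3}} = \frac{3}{56}$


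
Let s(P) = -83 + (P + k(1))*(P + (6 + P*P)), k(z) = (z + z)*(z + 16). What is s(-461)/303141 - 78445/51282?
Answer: -42049379725/140051142 ≈ -300.24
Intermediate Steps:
k(z) = 2*z*(16 + z) (k(z) = (2*z)*(16 + z) = 2*z*(16 + z))
s(P) = -83 + (34 + P)*(6 + P + P**2) (s(P) = -83 + (P + 2*1*(16 + 1))*(P + (6 + P*P)) = -83 + (P + 2*1*17)*(P + (6 + P**2)) = -83 + (P + 34)*(6 + P + P**2) = -83 + (34 + P)*(6 + P + P**2))
s(-461)/303141 - 78445/51282 = (121 + (-461)**3 + 35*(-461)**2 + 40*(-461))/303141 - 78445/51282 = (121 - 97972181 + 35*212521 - 18440)*(1/303141) - 78445*1/51282 = (121 - 97972181 + 7438235 - 18440)*(1/303141) - 78445/51282 = -90552265*1/303141 - 78445/51282 = -90552265/303141 - 78445/51282 = -42049379725/140051142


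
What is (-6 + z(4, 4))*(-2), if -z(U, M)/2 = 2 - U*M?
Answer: -44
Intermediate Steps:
z(U, M) = -4 + 2*M*U (z(U, M) = -2*(2 - U*M) = -2*(2 - M*U) = -4 + 2*M*U)
(-6 + z(4, 4))*(-2) = (-6 + (-4 + 2*4*4))*(-2) = (-6 + (-4 + 32))*(-2) = (-6 + 28)*(-2) = 22*(-2) = -44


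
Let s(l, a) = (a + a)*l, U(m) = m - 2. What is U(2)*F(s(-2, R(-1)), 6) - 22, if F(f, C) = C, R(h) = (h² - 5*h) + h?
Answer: -22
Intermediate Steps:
R(h) = h² - 4*h
U(m) = -2 + m
s(l, a) = 2*a*l (s(l, a) = (2*a)*l = 2*a*l)
U(2)*F(s(-2, R(-1)), 6) - 22 = (-2 + 2)*6 - 22 = 0*6 - 22 = 0 - 22 = -22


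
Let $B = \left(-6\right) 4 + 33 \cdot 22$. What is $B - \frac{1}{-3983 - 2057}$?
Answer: $\frac{4240081}{6040} \approx 702.0$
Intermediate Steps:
$B = 702$ ($B = -24 + 726 = 702$)
$B - \frac{1}{-3983 - 2057} = 702 - \frac{1}{-3983 - 2057} = 702 - \frac{1}{-6040} = 702 - - \frac{1}{6040} = 702 + \frac{1}{6040} = \frac{4240081}{6040}$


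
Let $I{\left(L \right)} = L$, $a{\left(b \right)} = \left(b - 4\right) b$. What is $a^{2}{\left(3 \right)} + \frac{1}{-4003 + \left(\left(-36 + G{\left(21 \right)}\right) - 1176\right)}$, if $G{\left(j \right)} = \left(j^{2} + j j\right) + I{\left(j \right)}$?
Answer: $\frac{38807}{4312} \approx 8.9998$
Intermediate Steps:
$a{\left(b \right)} = b \left(-4 + b\right)$ ($a{\left(b \right)} = \left(-4 + b\right) b = b \left(-4 + b\right)$)
$G{\left(j \right)} = j + 2 j^{2}$ ($G{\left(j \right)} = \left(j^{2} + j j\right) + j = \left(j^{2} + j^{2}\right) + j = 2 j^{2} + j = j + 2 j^{2}$)
$a^{2}{\left(3 \right)} + \frac{1}{-4003 + \left(\left(-36 + G{\left(21 \right)}\right) - 1176\right)} = \left(3 \left(-4 + 3\right)\right)^{2} + \frac{1}{-4003 - \left(1212 - 21 \left(1 + 2 \cdot 21\right)\right)} = \left(3 \left(-1\right)\right)^{2} + \frac{1}{-4003 - \left(1212 - 21 \left(1 + 42\right)\right)} = \left(-3\right)^{2} + \frac{1}{-4003 + \left(\left(-36 + 21 \cdot 43\right) - 1176\right)} = 9 + \frac{1}{-4003 + \left(\left(-36 + 903\right) - 1176\right)} = 9 + \frac{1}{-4003 + \left(867 - 1176\right)} = 9 + \frac{1}{-4003 - 309} = 9 + \frac{1}{-4312} = 9 - \frac{1}{4312} = \frac{38807}{4312}$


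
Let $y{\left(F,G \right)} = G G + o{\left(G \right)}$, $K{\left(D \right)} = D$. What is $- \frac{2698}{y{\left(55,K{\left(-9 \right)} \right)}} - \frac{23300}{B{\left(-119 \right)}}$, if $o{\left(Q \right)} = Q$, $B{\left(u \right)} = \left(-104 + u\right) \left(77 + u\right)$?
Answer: $- \frac{2245589}{56196} \approx -39.96$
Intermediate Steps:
$y{\left(F,G \right)} = G + G^{2}$ ($y{\left(F,G \right)} = G G + G = G^{2} + G = G + G^{2}$)
$- \frac{2698}{y{\left(55,K{\left(-9 \right)} \right)}} - \frac{23300}{B{\left(-119 \right)}} = - \frac{2698}{\left(-9\right) \left(1 - 9\right)} - \frac{23300}{-8008 + \left(-119\right)^{2} - -3213} = - \frac{2698}{\left(-9\right) \left(-8\right)} - \frac{23300}{-8008 + 14161 + 3213} = - \frac{2698}{72} - \frac{23300}{9366} = \left(-2698\right) \frac{1}{72} - \frac{11650}{4683} = - \frac{1349}{36} - \frac{11650}{4683} = - \frac{2245589}{56196}$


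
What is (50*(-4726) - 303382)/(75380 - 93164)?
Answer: 6919/228 ≈ 30.346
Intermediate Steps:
(50*(-4726) - 303382)/(75380 - 93164) = (-236300 - 303382)/(-17784) = -539682*(-1/17784) = 6919/228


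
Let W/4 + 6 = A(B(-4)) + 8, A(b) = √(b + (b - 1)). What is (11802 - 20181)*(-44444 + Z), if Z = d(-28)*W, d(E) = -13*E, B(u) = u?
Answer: 347996628 - 36599472*I ≈ 3.48e+8 - 3.6599e+7*I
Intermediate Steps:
A(b) = √(-1 + 2*b) (A(b) = √(b + (-1 + b)) = √(-1 + 2*b))
W = 8 + 12*I (W = -24 + 4*(√(-1 + 2*(-4)) + 8) = -24 + 4*(√(-1 - 8) + 8) = -24 + 4*(√(-9) + 8) = -24 + 4*(3*I + 8) = -24 + 4*(8 + 3*I) = -24 + (32 + 12*I) = 8 + 12*I ≈ 8.0 + 12.0*I)
Z = 2912 + 4368*I (Z = (-13*(-28))*(8 + 12*I) = 364*(8 + 12*I) = 2912 + 4368*I ≈ 2912.0 + 4368.0*I)
(11802 - 20181)*(-44444 + Z) = (11802 - 20181)*(-44444 + (2912 + 4368*I)) = -8379*(-41532 + 4368*I) = 347996628 - 36599472*I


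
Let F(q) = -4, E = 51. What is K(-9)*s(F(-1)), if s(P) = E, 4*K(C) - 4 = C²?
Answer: 4335/4 ≈ 1083.8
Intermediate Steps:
K(C) = 1 + C²/4
s(P) = 51
K(-9)*s(F(-1)) = (1 + (¼)*(-9)²)*51 = (1 + (¼)*81)*51 = (1 + 81/4)*51 = (85/4)*51 = 4335/4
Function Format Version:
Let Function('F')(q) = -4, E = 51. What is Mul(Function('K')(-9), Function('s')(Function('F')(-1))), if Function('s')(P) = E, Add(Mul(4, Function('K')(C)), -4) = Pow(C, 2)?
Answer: Rational(4335, 4) ≈ 1083.8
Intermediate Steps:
Function('K')(C) = Add(1, Mul(Rational(1, 4), Pow(C, 2)))
Function('s')(P) = 51
Mul(Function('K')(-9), Function('s')(Function('F')(-1))) = Mul(Add(1, Mul(Rational(1, 4), Pow(-9, 2))), 51) = Mul(Add(1, Mul(Rational(1, 4), 81)), 51) = Mul(Add(1, Rational(81, 4)), 51) = Mul(Rational(85, 4), 51) = Rational(4335, 4)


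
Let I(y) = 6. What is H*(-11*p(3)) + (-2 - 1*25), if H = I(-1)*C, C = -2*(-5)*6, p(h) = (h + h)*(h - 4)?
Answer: 23733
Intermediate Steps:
p(h) = 2*h*(-4 + h) (p(h) = (2*h)*(-4 + h) = 2*h*(-4 + h))
C = 60 (C = 10*6 = 60)
H = 360 (H = 6*60 = 360)
H*(-11*p(3)) + (-2 - 1*25) = 360*(-22*3*(-4 + 3)) + (-2 - 1*25) = 360*(-22*3*(-1)) + (-2 - 25) = 360*(-11*(-6)) - 27 = 360*66 - 27 = 23760 - 27 = 23733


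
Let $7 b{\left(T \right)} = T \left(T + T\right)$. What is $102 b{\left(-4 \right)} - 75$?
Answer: $\frac{2739}{7} \approx 391.29$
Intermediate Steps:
$b{\left(T \right)} = \frac{2 T^{2}}{7}$ ($b{\left(T \right)} = \frac{T \left(T + T\right)}{7} = \frac{T 2 T}{7} = \frac{2 T^{2}}{7}$)
$102 b{\left(-4 \right)} - 75 = 102 \frac{2 \left(-4\right)^{2}}{7} - 75 = 102 \cdot \frac{2}{7} \cdot 16 - 75 = 102 \cdot \frac{32}{7} - 75 = \frac{3264}{7} - 75 = \frac{2739}{7}$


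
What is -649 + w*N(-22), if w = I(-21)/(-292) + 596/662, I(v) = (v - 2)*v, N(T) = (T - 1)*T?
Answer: -49796395/48326 ≈ -1030.4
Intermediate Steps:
N(T) = T*(-1 + T) (N(T) = (-1 + T)*T = T*(-1 + T))
I(v) = v*(-2 + v) (I(v) = (-2 + v)*v = v*(-2 + v))
w = -72857/96652 (w = -21*(-2 - 21)/(-292) + 596/662 = -21*(-23)*(-1/292) + 596*(1/662) = 483*(-1/292) + 298/331 = -483/292 + 298/331 = -72857/96652 ≈ -0.75381)
-649 + w*N(-22) = -649 - (-801427)*(-1 - 22)/48326 = -649 - (-801427)*(-23)/48326 = -649 - 72857/96652*506 = -649 - 18432821/48326 = -49796395/48326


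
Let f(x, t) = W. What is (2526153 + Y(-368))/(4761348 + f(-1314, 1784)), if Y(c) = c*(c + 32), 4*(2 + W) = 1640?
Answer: 883267/1587252 ≈ 0.55648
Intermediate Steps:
W = 408 (W = -2 + (¼)*1640 = -2 + 410 = 408)
f(x, t) = 408
Y(c) = c*(32 + c)
(2526153 + Y(-368))/(4761348 + f(-1314, 1784)) = (2526153 - 368*(32 - 368))/(4761348 + 408) = (2526153 - 368*(-336))/4761756 = (2526153 + 123648)*(1/4761756) = 2649801*(1/4761756) = 883267/1587252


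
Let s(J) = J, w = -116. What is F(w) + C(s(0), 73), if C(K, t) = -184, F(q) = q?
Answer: -300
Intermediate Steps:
F(w) + C(s(0), 73) = -116 - 184 = -300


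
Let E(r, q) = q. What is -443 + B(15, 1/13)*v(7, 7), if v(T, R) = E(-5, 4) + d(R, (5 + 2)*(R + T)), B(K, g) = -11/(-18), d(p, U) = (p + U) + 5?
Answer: -1120/3 ≈ -373.33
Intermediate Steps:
d(p, U) = 5 + U + p (d(p, U) = (U + p) + 5 = 5 + U + p)
B(K, g) = 11/18 (B(K, g) = -11*(-1/18) = 11/18)
v(T, R) = 9 + 7*T + 8*R (v(T, R) = 4 + (5 + (5 + 2)*(R + T) + R) = 4 + (5 + 7*(R + T) + R) = 4 + (5 + (7*R + 7*T) + R) = 4 + (5 + 7*T + 8*R) = 9 + 7*T + 8*R)
-443 + B(15, 1/13)*v(7, 7) = -443 + 11*(9 + 7*7 + 8*7)/18 = -443 + 11*(9 + 49 + 56)/18 = -443 + (11/18)*114 = -443 + 209/3 = -1120/3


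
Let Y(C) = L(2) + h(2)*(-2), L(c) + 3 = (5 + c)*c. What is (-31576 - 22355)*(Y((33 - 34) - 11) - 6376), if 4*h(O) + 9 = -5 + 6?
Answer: 343055091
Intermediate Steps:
h(O) = -2 (h(O) = -9/4 + (-5 + 6)/4 = -9/4 + (1/4)*1 = -9/4 + 1/4 = -2)
L(c) = -3 + c*(5 + c) (L(c) = -3 + (5 + c)*c = -3 + c*(5 + c))
Y(C) = 15 (Y(C) = (-3 + 2**2 + 5*2) - 2*(-2) = (-3 + 4 + 10) + 4 = 11 + 4 = 15)
(-31576 - 22355)*(Y((33 - 34) - 11) - 6376) = (-31576 - 22355)*(15 - 6376) = -53931*(-6361) = 343055091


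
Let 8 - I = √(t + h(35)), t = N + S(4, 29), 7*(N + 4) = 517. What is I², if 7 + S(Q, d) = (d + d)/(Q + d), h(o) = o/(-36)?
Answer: (3696 - √13584109)²/213444 ≈ 0.00050065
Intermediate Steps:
N = 489/7 (N = -4 + (⅐)*517 = -4 + 517/7 = 489/7 ≈ 69.857)
h(o) = -o/36 (h(o) = o*(-1/36) = -o/36)
S(Q, d) = -7 + 2*d/(Q + d) (S(Q, d) = -7 + (d + d)/(Q + d) = -7 + (2*d)/(Q + d) = -7 + 2*d/(Q + d))
t = 14926/231 (t = 489/7 + (-7*4 - 5*29)/(4 + 29) = 489/7 + (-28 - 145)/33 = 489/7 + (1/33)*(-173) = 489/7 - 173/33 = 14926/231 ≈ 64.615)
I = 8 - √13584109/462 (I = 8 - √(14926/231 - 1/36*35) = 8 - √(14926/231 - 35/36) = 8 - √(176417/2772) = 8 - √13584109/462 ≈ 0.022375)
I² = (8 - √13584109/462)²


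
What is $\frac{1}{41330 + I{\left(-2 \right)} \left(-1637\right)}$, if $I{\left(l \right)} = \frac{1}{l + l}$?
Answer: $\frac{4}{166957} \approx 2.3958 \cdot 10^{-5}$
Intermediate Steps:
$I{\left(l \right)} = \frac{1}{2 l}$
$\frac{1}{41330 + I{\left(-2 \right)} \left(-1637\right)} = \frac{1}{41330 + \frac{1}{2 \left(-2\right)} \left(-1637\right)} = \frac{1}{41330 + \frac{1}{2} \left(- \frac{1}{2}\right) \left(-1637\right)} = \frac{1}{41330 - - \frac{1637}{4}} = \frac{1}{41330 + \frac{1637}{4}} = \frac{1}{\frac{166957}{4}} = \frac{4}{166957}$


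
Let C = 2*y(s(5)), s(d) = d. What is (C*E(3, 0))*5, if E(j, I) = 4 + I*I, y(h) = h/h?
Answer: 40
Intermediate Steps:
y(h) = 1
E(j, I) = 4 + I²
C = 2 (C = 2*1 = 2)
(C*E(3, 0))*5 = (2*(4 + 0²))*5 = (2*(4 + 0))*5 = (2*4)*5 = 8*5 = 40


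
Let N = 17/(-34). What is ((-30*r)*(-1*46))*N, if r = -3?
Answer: 2070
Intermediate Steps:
N = -½ (N = 17*(-1/34) = -½ ≈ -0.50000)
((-30*r)*(-1*46))*N = ((-30*(-3))*(-1*46))*(-½) = (-5*(-18)*(-46))*(-½) = (90*(-46))*(-½) = -4140*(-½) = 2070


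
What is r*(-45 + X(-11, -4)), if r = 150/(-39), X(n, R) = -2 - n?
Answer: 1800/13 ≈ 138.46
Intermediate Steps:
r = -50/13 (r = 150*(-1/39) = -50/13 ≈ -3.8462)
r*(-45 + X(-11, -4)) = -50*(-45 + (-2 - 1*(-11)))/13 = -50*(-45 + (-2 + 11))/13 = -50*(-45 + 9)/13 = -50/13*(-36) = 1800/13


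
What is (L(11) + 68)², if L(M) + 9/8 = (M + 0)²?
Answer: 2259009/64 ≈ 35297.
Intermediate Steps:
L(M) = -9/8 + M² (L(M) = -9/8 + (M + 0)² = -9/8 + M²)
(L(11) + 68)² = ((-9/8 + 11²) + 68)² = ((-9/8 + 121) + 68)² = (959/8 + 68)² = (1503/8)² = 2259009/64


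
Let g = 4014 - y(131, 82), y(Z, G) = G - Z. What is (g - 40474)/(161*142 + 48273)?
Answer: -36411/71135 ≈ -0.51186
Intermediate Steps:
g = 4063 (g = 4014 - (82 - 1*131) = 4014 - (82 - 131) = 4014 - 1*(-49) = 4014 + 49 = 4063)
(g - 40474)/(161*142 + 48273) = (4063 - 40474)/(161*142 + 48273) = -36411/(22862 + 48273) = -36411/71135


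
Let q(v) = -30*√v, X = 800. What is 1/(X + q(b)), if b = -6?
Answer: 4/3227 + 3*I*√6/64540 ≈ 0.0012395 + 0.00011386*I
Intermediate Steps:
1/(X + q(b)) = 1/(800 - 30*I*√6)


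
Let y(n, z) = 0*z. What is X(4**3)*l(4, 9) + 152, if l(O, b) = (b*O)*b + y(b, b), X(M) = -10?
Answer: -3088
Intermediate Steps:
y(n, z) = 0
l(O, b) = O*b**2 (l(O, b) = (b*O)*b + 0 = (O*b)*b + 0 = O*b**2 + 0 = O*b**2)
X(4**3)*l(4, 9) + 152 = -40*9**2 + 152 = -40*81 + 152 = -10*324 + 152 = -3240 + 152 = -3088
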